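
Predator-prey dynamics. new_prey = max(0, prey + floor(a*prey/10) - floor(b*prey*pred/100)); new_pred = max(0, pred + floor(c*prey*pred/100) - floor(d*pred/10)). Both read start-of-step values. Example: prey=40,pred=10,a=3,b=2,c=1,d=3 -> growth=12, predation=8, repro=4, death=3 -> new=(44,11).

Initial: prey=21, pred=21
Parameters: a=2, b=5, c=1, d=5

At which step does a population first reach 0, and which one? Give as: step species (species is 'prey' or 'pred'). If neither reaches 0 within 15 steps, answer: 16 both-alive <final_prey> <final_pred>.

Step 1: prey: 21+4-22=3; pred: 21+4-10=15
Step 2: prey: 3+0-2=1; pred: 15+0-7=8
Step 3: prey: 1+0-0=1; pred: 8+0-4=4
Step 4: prey: 1+0-0=1; pred: 4+0-2=2
Step 5: prey: 1+0-0=1; pred: 2+0-1=1
Step 6: prey: 1+0-0=1; pred: 1+0-0=1
Steps 7-15: state stable at prey=1, pred=1 (no change)
No extinction within 15 steps

Answer: 16 both-alive 1 1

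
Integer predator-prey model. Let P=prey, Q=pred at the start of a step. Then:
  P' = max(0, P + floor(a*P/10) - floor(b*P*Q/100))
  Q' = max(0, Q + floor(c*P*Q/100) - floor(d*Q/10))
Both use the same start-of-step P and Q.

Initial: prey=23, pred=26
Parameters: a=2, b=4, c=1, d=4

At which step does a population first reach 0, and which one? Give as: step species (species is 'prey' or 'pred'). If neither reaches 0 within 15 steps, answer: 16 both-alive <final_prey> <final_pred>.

Answer: 16 both-alive 1 2

Derivation:
Step 1: prey: 23+4-23=4; pred: 26+5-10=21
Step 2: prey: 4+0-3=1; pred: 21+0-8=13
Step 3: prey: 1+0-0=1; pred: 13+0-5=8
Step 4: prey: 1+0-0=1; pred: 8+0-3=5
Step 5: prey: 1+0-0=1; pred: 5+0-2=3
Step 6: prey: 1+0-0=1; pred: 3+0-1=2
Step 7: prey: 1+0-0=1; pred: 2+0-0=2
Steps 8-15: state stable at prey=1, pred=2 (no change)
No extinction within 15 steps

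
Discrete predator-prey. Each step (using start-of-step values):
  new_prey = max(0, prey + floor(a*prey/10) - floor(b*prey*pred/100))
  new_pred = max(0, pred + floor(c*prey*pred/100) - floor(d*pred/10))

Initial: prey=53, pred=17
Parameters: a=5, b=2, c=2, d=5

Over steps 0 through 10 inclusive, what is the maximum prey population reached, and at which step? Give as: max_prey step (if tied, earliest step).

Step 1: prey: 53+26-18=61; pred: 17+18-8=27
Step 2: prey: 61+30-32=59; pred: 27+32-13=46
Step 3: prey: 59+29-54=34; pred: 46+54-23=77
Step 4: prey: 34+17-52=0; pred: 77+52-38=91
Step 5: prey: 0+0-0=0; pred: 91+0-45=46
Step 6: prey: 0+0-0=0; pred: 46+0-23=23
Step 7: prey: 0+0-0=0; pred: 23+0-11=12
Step 8: prey: 0+0-0=0; pred: 12+0-6=6
Step 9: prey: 0+0-0=0; pred: 6+0-3=3
Step 10: prey: 0+0-0=0; pred: 3+0-1=2
Max prey = 61 at step 1

Answer: 61 1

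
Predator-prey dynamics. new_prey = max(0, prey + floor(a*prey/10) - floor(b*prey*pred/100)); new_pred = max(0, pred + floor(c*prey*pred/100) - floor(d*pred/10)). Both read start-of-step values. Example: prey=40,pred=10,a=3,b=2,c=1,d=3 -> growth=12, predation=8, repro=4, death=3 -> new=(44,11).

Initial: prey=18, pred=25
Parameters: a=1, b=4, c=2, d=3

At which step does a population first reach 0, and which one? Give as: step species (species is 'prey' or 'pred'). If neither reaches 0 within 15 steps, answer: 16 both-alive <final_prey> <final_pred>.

Step 1: prey: 18+1-18=1; pred: 25+9-7=27
Step 2: prey: 1+0-1=0; pred: 27+0-8=19
First extinction: prey at step 2

Answer: 2 prey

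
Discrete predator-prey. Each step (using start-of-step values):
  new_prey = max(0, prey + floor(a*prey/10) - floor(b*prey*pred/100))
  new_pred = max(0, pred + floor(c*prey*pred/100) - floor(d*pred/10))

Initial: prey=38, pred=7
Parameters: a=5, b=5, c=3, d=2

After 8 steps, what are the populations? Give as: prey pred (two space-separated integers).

Step 1: prey: 38+19-13=44; pred: 7+7-1=13
Step 2: prey: 44+22-28=38; pred: 13+17-2=28
Step 3: prey: 38+19-53=4; pred: 28+31-5=54
Step 4: prey: 4+2-10=0; pred: 54+6-10=50
Step 5: prey: 0+0-0=0; pred: 50+0-10=40
Step 6: prey: 0+0-0=0; pred: 40+0-8=32
Step 7: prey: 0+0-0=0; pred: 32+0-6=26
Step 8: prey: 0+0-0=0; pred: 26+0-5=21

Answer: 0 21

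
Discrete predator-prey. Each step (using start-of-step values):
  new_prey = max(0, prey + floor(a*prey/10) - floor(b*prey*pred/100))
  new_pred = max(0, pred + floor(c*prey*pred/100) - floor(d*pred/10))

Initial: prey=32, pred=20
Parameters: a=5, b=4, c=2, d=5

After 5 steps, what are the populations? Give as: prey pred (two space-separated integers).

Step 1: prey: 32+16-25=23; pred: 20+12-10=22
Step 2: prey: 23+11-20=14; pred: 22+10-11=21
Step 3: prey: 14+7-11=10; pred: 21+5-10=16
Step 4: prey: 10+5-6=9; pred: 16+3-8=11
Step 5: prey: 9+4-3=10; pred: 11+1-5=7

Answer: 10 7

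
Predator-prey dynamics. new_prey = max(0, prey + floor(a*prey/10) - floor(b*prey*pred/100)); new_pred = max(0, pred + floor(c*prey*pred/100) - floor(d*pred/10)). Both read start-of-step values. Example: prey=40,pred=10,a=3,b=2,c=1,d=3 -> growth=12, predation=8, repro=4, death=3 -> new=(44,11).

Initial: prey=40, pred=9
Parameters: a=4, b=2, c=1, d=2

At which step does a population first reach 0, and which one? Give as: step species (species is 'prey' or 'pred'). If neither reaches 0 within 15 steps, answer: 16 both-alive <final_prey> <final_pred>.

Answer: 9 prey

Derivation:
Step 1: prey: 40+16-7=49; pred: 9+3-1=11
Step 2: prey: 49+19-10=58; pred: 11+5-2=14
Step 3: prey: 58+23-16=65; pred: 14+8-2=20
Step 4: prey: 65+26-26=65; pred: 20+13-4=29
Step 5: prey: 65+26-37=54; pred: 29+18-5=42
Step 6: prey: 54+21-45=30; pred: 42+22-8=56
Step 7: prey: 30+12-33=9; pred: 56+16-11=61
Step 8: prey: 9+3-10=2; pred: 61+5-12=54
Step 9: prey: 2+0-2=0; pred: 54+1-10=45
First extinction: prey at step 9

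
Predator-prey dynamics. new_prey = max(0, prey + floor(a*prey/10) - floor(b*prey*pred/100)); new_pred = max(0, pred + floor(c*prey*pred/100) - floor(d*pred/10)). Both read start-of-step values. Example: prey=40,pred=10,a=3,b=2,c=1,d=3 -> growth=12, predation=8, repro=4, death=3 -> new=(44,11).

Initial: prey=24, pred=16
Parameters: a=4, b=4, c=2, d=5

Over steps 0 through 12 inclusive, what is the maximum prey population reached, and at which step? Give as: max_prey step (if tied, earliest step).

Answer: 72 12

Derivation:
Step 1: prey: 24+9-15=18; pred: 16+7-8=15
Step 2: prey: 18+7-10=15; pred: 15+5-7=13
Step 3: prey: 15+6-7=14; pred: 13+3-6=10
Step 4: prey: 14+5-5=14; pred: 10+2-5=7
Step 5: prey: 14+5-3=16; pred: 7+1-3=5
Step 6: prey: 16+6-3=19; pred: 5+1-2=4
Step 7: prey: 19+7-3=23; pred: 4+1-2=3
Step 8: prey: 23+9-2=30; pred: 3+1-1=3
Step 9: prey: 30+12-3=39; pred: 3+1-1=3
Step 10: prey: 39+15-4=50; pred: 3+2-1=4
Step 11: prey: 50+20-8=62; pred: 4+4-2=6
Step 12: prey: 62+24-14=72; pred: 6+7-3=10
Max prey = 72 at step 12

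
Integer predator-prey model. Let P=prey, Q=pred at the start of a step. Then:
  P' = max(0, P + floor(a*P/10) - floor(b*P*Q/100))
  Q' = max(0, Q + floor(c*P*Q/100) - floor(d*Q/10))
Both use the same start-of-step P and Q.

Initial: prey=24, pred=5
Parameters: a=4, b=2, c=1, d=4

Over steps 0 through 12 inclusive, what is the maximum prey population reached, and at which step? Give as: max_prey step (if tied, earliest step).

Answer: 153 8

Derivation:
Step 1: prey: 24+9-2=31; pred: 5+1-2=4
Step 2: prey: 31+12-2=41; pred: 4+1-1=4
Step 3: prey: 41+16-3=54; pred: 4+1-1=4
Step 4: prey: 54+21-4=71; pred: 4+2-1=5
Step 5: prey: 71+28-7=92; pred: 5+3-2=6
Step 6: prey: 92+36-11=117; pred: 6+5-2=9
Step 7: prey: 117+46-21=142; pred: 9+10-3=16
Step 8: prey: 142+56-45=153; pred: 16+22-6=32
Step 9: prey: 153+61-97=117; pred: 32+48-12=68
Step 10: prey: 117+46-159=4; pred: 68+79-27=120
Step 11: prey: 4+1-9=0; pred: 120+4-48=76
Step 12: prey: 0+0-0=0; pred: 76+0-30=46
Max prey = 153 at step 8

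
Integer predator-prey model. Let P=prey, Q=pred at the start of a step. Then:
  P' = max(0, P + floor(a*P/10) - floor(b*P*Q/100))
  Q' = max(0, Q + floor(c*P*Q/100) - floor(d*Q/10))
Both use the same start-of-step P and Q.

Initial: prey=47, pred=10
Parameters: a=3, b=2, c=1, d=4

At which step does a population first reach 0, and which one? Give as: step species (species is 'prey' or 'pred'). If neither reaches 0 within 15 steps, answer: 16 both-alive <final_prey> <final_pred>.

Step 1: prey: 47+14-9=52; pred: 10+4-4=10
Step 2: prey: 52+15-10=57; pred: 10+5-4=11
Step 3: prey: 57+17-12=62; pred: 11+6-4=13
Step 4: prey: 62+18-16=64; pred: 13+8-5=16
Step 5: prey: 64+19-20=63; pred: 16+10-6=20
Step 6: prey: 63+18-25=56; pred: 20+12-8=24
Step 7: prey: 56+16-26=46; pred: 24+13-9=28
Step 8: prey: 46+13-25=34; pred: 28+12-11=29
Step 9: prey: 34+10-19=25; pred: 29+9-11=27
Step 10: prey: 25+7-13=19; pred: 27+6-10=23
Step 11: prey: 19+5-8=16; pred: 23+4-9=18
Step 12: prey: 16+4-5=15; pred: 18+2-7=13
Step 13: prey: 15+4-3=16; pred: 13+1-5=9
Step 14: prey: 16+4-2=18; pred: 9+1-3=7
Step 15: prey: 18+5-2=21; pred: 7+1-2=6
No extinction within 15 steps

Answer: 16 both-alive 21 6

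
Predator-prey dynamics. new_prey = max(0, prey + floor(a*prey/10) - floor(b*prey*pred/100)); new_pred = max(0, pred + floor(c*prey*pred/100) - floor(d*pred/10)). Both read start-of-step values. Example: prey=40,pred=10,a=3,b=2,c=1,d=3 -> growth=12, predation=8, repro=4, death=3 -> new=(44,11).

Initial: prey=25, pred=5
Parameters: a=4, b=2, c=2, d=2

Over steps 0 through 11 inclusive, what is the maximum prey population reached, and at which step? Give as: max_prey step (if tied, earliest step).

Answer: 61 4

Derivation:
Step 1: prey: 25+10-2=33; pred: 5+2-1=6
Step 2: prey: 33+13-3=43; pred: 6+3-1=8
Step 3: prey: 43+17-6=54; pred: 8+6-1=13
Step 4: prey: 54+21-14=61; pred: 13+14-2=25
Step 5: prey: 61+24-30=55; pred: 25+30-5=50
Step 6: prey: 55+22-55=22; pred: 50+55-10=95
Step 7: prey: 22+8-41=0; pred: 95+41-19=117
Step 8: prey: 0+0-0=0; pred: 117+0-23=94
Step 9: prey: 0+0-0=0; pred: 94+0-18=76
Step 10: prey: 0+0-0=0; pred: 76+0-15=61
Step 11: prey: 0+0-0=0; pred: 61+0-12=49
Max prey = 61 at step 4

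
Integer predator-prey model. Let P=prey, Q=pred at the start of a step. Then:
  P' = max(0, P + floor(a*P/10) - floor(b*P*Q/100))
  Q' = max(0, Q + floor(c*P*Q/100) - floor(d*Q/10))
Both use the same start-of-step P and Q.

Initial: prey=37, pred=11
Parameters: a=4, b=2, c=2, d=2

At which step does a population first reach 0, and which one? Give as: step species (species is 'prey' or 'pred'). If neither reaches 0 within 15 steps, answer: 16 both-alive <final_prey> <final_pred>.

Answer: 5 prey

Derivation:
Step 1: prey: 37+14-8=43; pred: 11+8-2=17
Step 2: prey: 43+17-14=46; pred: 17+14-3=28
Step 3: prey: 46+18-25=39; pred: 28+25-5=48
Step 4: prey: 39+15-37=17; pred: 48+37-9=76
Step 5: prey: 17+6-25=0; pred: 76+25-15=86
First extinction: prey at step 5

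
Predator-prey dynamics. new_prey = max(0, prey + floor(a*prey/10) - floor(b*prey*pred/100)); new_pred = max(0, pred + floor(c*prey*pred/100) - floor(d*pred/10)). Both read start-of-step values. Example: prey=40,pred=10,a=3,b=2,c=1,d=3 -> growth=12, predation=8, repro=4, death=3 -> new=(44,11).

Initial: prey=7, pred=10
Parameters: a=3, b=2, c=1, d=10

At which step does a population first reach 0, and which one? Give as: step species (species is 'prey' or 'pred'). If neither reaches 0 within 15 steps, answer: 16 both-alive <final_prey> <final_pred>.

Answer: 1 pred

Derivation:
Step 1: prey: 7+2-1=8; pred: 10+0-10=0
First extinction: pred at step 1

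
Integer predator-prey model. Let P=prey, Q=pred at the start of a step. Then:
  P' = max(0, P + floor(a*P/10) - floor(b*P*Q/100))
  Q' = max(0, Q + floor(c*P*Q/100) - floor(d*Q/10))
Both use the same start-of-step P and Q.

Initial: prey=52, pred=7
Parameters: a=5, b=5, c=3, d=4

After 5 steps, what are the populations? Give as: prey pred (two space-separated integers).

Answer: 0 26

Derivation:
Step 1: prey: 52+26-18=60; pred: 7+10-2=15
Step 2: prey: 60+30-45=45; pred: 15+27-6=36
Step 3: prey: 45+22-81=0; pred: 36+48-14=70
Step 4: prey: 0+0-0=0; pred: 70+0-28=42
Step 5: prey: 0+0-0=0; pred: 42+0-16=26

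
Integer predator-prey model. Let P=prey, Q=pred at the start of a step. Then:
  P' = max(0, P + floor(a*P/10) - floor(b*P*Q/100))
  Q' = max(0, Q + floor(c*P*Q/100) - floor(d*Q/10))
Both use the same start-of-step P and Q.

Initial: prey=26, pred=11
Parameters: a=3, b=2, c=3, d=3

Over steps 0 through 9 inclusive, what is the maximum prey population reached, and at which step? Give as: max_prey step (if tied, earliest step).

Step 1: prey: 26+7-5=28; pred: 11+8-3=16
Step 2: prey: 28+8-8=28; pred: 16+13-4=25
Step 3: prey: 28+8-14=22; pred: 25+21-7=39
Step 4: prey: 22+6-17=11; pred: 39+25-11=53
Step 5: prey: 11+3-11=3; pred: 53+17-15=55
Step 6: prey: 3+0-3=0; pred: 55+4-16=43
Step 7: prey: 0+0-0=0; pred: 43+0-12=31
Step 8: prey: 0+0-0=0; pred: 31+0-9=22
Step 9: prey: 0+0-0=0; pred: 22+0-6=16
Max prey = 28 at step 1

Answer: 28 1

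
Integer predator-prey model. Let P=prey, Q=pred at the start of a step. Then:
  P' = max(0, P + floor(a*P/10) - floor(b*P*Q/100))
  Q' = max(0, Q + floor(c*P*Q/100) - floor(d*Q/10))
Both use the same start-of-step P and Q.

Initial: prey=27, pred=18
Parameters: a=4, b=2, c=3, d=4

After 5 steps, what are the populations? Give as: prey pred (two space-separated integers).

Answer: 2 44

Derivation:
Step 1: prey: 27+10-9=28; pred: 18+14-7=25
Step 2: prey: 28+11-14=25; pred: 25+21-10=36
Step 3: prey: 25+10-18=17; pred: 36+27-14=49
Step 4: prey: 17+6-16=7; pred: 49+24-19=54
Step 5: prey: 7+2-7=2; pred: 54+11-21=44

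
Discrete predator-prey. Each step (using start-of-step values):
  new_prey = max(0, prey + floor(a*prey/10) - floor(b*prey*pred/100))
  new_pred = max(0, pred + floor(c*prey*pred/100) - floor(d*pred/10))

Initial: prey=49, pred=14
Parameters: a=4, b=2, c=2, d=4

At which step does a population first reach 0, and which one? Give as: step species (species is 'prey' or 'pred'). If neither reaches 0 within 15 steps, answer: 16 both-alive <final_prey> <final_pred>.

Step 1: prey: 49+19-13=55; pred: 14+13-5=22
Step 2: prey: 55+22-24=53; pred: 22+24-8=38
Step 3: prey: 53+21-40=34; pred: 38+40-15=63
Step 4: prey: 34+13-42=5; pred: 63+42-25=80
Step 5: prey: 5+2-8=0; pred: 80+8-32=56
First extinction: prey at step 5

Answer: 5 prey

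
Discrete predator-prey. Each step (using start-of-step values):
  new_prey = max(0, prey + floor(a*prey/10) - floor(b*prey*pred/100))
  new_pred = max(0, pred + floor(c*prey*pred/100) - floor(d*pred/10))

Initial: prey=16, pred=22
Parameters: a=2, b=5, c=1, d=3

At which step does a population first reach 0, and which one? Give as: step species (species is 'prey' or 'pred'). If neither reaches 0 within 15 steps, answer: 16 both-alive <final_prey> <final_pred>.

Answer: 16 both-alive 1 3

Derivation:
Step 1: prey: 16+3-17=2; pred: 22+3-6=19
Step 2: prey: 2+0-1=1; pred: 19+0-5=14
Step 3: prey: 1+0-0=1; pred: 14+0-4=10
Step 4: prey: 1+0-0=1; pred: 10+0-3=7
Step 5: prey: 1+0-0=1; pred: 7+0-2=5
Step 6: prey: 1+0-0=1; pred: 5+0-1=4
Step 7: prey: 1+0-0=1; pred: 4+0-1=3
Step 8: prey: 1+0-0=1; pred: 3+0-0=3
Steps 9-15: state stable at prey=1, pred=3 (no change)
No extinction within 15 steps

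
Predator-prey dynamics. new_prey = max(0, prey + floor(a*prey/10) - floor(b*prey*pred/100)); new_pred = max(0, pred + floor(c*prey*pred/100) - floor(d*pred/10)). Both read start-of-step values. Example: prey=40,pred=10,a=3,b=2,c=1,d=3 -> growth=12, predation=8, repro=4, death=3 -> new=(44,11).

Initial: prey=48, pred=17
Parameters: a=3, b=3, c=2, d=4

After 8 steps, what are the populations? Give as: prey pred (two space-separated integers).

Answer: 0 4

Derivation:
Step 1: prey: 48+14-24=38; pred: 17+16-6=27
Step 2: prey: 38+11-30=19; pred: 27+20-10=37
Step 3: prey: 19+5-21=3; pred: 37+14-14=37
Step 4: prey: 3+0-3=0; pred: 37+2-14=25
Step 5: prey: 0+0-0=0; pred: 25+0-10=15
Step 6: prey: 0+0-0=0; pred: 15+0-6=9
Step 7: prey: 0+0-0=0; pred: 9+0-3=6
Step 8: prey: 0+0-0=0; pred: 6+0-2=4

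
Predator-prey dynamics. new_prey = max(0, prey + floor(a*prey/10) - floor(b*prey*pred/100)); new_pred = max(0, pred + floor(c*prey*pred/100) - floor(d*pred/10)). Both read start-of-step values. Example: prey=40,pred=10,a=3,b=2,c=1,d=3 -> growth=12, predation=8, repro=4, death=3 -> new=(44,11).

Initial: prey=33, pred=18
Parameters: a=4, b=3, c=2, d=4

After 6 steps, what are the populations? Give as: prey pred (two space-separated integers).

Answer: 5 13

Derivation:
Step 1: prey: 33+13-17=29; pred: 18+11-7=22
Step 2: prey: 29+11-19=21; pred: 22+12-8=26
Step 3: prey: 21+8-16=13; pred: 26+10-10=26
Step 4: prey: 13+5-10=8; pred: 26+6-10=22
Step 5: prey: 8+3-5=6; pred: 22+3-8=17
Step 6: prey: 6+2-3=5; pred: 17+2-6=13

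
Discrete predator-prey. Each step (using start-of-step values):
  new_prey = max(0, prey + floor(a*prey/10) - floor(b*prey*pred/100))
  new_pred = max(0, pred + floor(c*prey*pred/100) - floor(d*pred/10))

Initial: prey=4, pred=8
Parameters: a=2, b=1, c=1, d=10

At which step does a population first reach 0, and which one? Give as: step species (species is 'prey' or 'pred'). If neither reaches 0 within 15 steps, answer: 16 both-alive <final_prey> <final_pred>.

Step 1: prey: 4+0-0=4; pred: 8+0-8=0
First extinction: pred at step 1

Answer: 1 pred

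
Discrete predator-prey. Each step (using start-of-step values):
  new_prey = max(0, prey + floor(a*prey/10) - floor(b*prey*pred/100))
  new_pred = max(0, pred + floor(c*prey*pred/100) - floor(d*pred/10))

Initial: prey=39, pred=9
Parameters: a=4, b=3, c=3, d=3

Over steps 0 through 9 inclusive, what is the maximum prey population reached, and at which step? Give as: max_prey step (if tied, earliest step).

Step 1: prey: 39+15-10=44; pred: 9+10-2=17
Step 2: prey: 44+17-22=39; pred: 17+22-5=34
Step 3: prey: 39+15-39=15; pred: 34+39-10=63
Step 4: prey: 15+6-28=0; pred: 63+28-18=73
Step 5: prey: 0+0-0=0; pred: 73+0-21=52
Step 6: prey: 0+0-0=0; pred: 52+0-15=37
Step 7: prey: 0+0-0=0; pred: 37+0-11=26
Step 8: prey: 0+0-0=0; pred: 26+0-7=19
Step 9: prey: 0+0-0=0; pred: 19+0-5=14
Max prey = 44 at step 1

Answer: 44 1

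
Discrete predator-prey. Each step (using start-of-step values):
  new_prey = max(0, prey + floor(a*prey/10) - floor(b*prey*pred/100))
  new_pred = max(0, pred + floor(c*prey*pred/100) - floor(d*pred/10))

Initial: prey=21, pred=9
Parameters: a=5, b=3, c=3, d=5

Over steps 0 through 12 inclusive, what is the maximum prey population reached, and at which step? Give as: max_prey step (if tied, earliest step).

Answer: 37 3

Derivation:
Step 1: prey: 21+10-5=26; pred: 9+5-4=10
Step 2: prey: 26+13-7=32; pred: 10+7-5=12
Step 3: prey: 32+16-11=37; pred: 12+11-6=17
Step 4: prey: 37+18-18=37; pred: 17+18-8=27
Step 5: prey: 37+18-29=26; pred: 27+29-13=43
Step 6: prey: 26+13-33=6; pred: 43+33-21=55
Step 7: prey: 6+3-9=0; pred: 55+9-27=37
Step 8: prey: 0+0-0=0; pred: 37+0-18=19
Step 9: prey: 0+0-0=0; pred: 19+0-9=10
Step 10: prey: 0+0-0=0; pred: 10+0-5=5
Step 11: prey: 0+0-0=0; pred: 5+0-2=3
Step 12: prey: 0+0-0=0; pred: 3+0-1=2
Max prey = 37 at step 3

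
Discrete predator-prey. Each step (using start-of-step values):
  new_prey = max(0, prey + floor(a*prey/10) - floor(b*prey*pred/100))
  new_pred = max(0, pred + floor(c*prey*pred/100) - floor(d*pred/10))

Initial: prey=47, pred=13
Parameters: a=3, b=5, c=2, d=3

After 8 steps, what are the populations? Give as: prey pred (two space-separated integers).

Step 1: prey: 47+14-30=31; pred: 13+12-3=22
Step 2: prey: 31+9-34=6; pred: 22+13-6=29
Step 3: prey: 6+1-8=0; pred: 29+3-8=24
Step 4: prey: 0+0-0=0; pred: 24+0-7=17
Step 5: prey: 0+0-0=0; pred: 17+0-5=12
Step 6: prey: 0+0-0=0; pred: 12+0-3=9
Step 7: prey: 0+0-0=0; pred: 9+0-2=7
Step 8: prey: 0+0-0=0; pred: 7+0-2=5

Answer: 0 5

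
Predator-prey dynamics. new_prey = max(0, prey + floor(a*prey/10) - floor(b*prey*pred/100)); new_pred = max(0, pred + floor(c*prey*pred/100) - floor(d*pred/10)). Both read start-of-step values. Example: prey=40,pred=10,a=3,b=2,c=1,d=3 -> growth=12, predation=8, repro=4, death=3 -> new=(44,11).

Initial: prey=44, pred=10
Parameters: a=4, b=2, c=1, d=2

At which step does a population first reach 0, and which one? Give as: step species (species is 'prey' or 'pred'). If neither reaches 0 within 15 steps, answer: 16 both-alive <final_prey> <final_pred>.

Step 1: prey: 44+17-8=53; pred: 10+4-2=12
Step 2: prey: 53+21-12=62; pred: 12+6-2=16
Step 3: prey: 62+24-19=67; pred: 16+9-3=22
Step 4: prey: 67+26-29=64; pred: 22+14-4=32
Step 5: prey: 64+25-40=49; pred: 32+20-6=46
Step 6: prey: 49+19-45=23; pred: 46+22-9=59
Step 7: prey: 23+9-27=5; pred: 59+13-11=61
Step 8: prey: 5+2-6=1; pred: 61+3-12=52
Step 9: prey: 1+0-1=0; pred: 52+0-10=42
First extinction: prey at step 9

Answer: 9 prey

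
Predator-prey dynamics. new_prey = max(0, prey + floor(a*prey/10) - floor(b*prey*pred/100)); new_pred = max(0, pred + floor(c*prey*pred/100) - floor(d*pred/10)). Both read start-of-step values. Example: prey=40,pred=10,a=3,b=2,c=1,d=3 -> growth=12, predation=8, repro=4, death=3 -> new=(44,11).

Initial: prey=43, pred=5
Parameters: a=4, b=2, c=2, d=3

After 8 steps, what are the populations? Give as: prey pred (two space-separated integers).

Step 1: prey: 43+17-4=56; pred: 5+4-1=8
Step 2: prey: 56+22-8=70; pred: 8+8-2=14
Step 3: prey: 70+28-19=79; pred: 14+19-4=29
Step 4: prey: 79+31-45=65; pred: 29+45-8=66
Step 5: prey: 65+26-85=6; pred: 66+85-19=132
Step 6: prey: 6+2-15=0; pred: 132+15-39=108
Step 7: prey: 0+0-0=0; pred: 108+0-32=76
Step 8: prey: 0+0-0=0; pred: 76+0-22=54

Answer: 0 54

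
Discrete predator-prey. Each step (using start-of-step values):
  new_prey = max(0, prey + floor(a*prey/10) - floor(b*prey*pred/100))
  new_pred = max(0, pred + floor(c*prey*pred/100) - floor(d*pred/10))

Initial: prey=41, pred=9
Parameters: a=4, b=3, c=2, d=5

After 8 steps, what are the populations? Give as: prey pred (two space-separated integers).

Answer: 2 8

Derivation:
Step 1: prey: 41+16-11=46; pred: 9+7-4=12
Step 2: prey: 46+18-16=48; pred: 12+11-6=17
Step 3: prey: 48+19-24=43; pred: 17+16-8=25
Step 4: prey: 43+17-32=28; pred: 25+21-12=34
Step 5: prey: 28+11-28=11; pred: 34+19-17=36
Step 6: prey: 11+4-11=4; pred: 36+7-18=25
Step 7: prey: 4+1-3=2; pred: 25+2-12=15
Step 8: prey: 2+0-0=2; pred: 15+0-7=8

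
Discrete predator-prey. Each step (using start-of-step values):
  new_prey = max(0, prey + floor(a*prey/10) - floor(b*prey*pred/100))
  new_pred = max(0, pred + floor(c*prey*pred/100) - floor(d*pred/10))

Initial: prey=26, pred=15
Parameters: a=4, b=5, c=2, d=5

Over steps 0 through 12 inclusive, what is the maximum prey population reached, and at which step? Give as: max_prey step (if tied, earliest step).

Answer: 65 12

Derivation:
Step 1: prey: 26+10-19=17; pred: 15+7-7=15
Step 2: prey: 17+6-12=11; pred: 15+5-7=13
Step 3: prey: 11+4-7=8; pred: 13+2-6=9
Step 4: prey: 8+3-3=8; pred: 9+1-4=6
Step 5: prey: 8+3-2=9; pred: 6+0-3=3
Step 6: prey: 9+3-1=11; pred: 3+0-1=2
Step 7: prey: 11+4-1=14; pred: 2+0-1=1
Step 8: prey: 14+5-0=19; pred: 1+0-0=1
Step 9: prey: 19+7-0=26; pred: 1+0-0=1
Step 10: prey: 26+10-1=35; pred: 1+0-0=1
Step 11: prey: 35+14-1=48; pred: 1+0-0=1
Step 12: prey: 48+19-2=65; pred: 1+0-0=1
Max prey = 65 at step 12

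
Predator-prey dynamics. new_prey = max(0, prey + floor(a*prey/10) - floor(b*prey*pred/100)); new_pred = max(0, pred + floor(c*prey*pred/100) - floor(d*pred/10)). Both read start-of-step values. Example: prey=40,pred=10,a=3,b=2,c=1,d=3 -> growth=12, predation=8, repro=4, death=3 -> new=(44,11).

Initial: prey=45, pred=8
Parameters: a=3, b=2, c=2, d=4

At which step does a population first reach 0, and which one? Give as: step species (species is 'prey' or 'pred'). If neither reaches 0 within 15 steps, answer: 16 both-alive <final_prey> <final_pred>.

Answer: 6 prey

Derivation:
Step 1: prey: 45+13-7=51; pred: 8+7-3=12
Step 2: prey: 51+15-12=54; pred: 12+12-4=20
Step 3: prey: 54+16-21=49; pred: 20+21-8=33
Step 4: prey: 49+14-32=31; pred: 33+32-13=52
Step 5: prey: 31+9-32=8; pred: 52+32-20=64
Step 6: prey: 8+2-10=0; pred: 64+10-25=49
First extinction: prey at step 6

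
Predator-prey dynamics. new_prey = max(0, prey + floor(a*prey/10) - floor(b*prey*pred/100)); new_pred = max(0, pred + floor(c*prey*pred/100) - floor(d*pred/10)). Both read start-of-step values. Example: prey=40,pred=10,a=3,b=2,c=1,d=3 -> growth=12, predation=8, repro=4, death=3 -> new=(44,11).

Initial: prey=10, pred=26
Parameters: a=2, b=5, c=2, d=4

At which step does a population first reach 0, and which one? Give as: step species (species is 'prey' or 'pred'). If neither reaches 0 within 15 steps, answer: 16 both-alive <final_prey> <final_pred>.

Step 1: prey: 10+2-13=0; pred: 26+5-10=21
First extinction: prey at step 1

Answer: 1 prey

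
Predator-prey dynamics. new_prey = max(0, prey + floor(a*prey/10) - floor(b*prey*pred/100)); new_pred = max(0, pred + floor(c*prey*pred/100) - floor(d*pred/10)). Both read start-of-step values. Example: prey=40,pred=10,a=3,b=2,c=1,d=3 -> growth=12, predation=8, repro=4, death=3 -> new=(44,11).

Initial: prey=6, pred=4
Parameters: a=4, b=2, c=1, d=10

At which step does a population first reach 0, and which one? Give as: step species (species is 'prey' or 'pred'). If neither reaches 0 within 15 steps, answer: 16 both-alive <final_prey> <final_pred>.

Answer: 1 pred

Derivation:
Step 1: prey: 6+2-0=8; pred: 4+0-4=0
First extinction: pred at step 1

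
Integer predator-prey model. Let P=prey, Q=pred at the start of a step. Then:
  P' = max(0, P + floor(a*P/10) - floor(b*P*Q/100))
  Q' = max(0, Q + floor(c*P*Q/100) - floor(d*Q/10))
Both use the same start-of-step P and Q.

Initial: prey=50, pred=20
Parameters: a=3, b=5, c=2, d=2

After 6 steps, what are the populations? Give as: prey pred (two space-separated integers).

Answer: 0 17

Derivation:
Step 1: prey: 50+15-50=15; pred: 20+20-4=36
Step 2: prey: 15+4-27=0; pred: 36+10-7=39
Step 3: prey: 0+0-0=0; pred: 39+0-7=32
Step 4: prey: 0+0-0=0; pred: 32+0-6=26
Step 5: prey: 0+0-0=0; pred: 26+0-5=21
Step 6: prey: 0+0-0=0; pred: 21+0-4=17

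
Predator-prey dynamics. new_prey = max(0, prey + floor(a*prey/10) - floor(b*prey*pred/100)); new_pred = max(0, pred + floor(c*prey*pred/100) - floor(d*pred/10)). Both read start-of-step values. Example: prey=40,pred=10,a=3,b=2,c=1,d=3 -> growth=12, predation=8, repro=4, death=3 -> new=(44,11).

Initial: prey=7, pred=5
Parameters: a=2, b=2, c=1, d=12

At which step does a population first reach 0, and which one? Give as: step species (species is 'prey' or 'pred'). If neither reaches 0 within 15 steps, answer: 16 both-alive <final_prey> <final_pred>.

Step 1: prey: 7+1-0=8; pred: 5+0-6=0
First extinction: pred at step 1

Answer: 1 pred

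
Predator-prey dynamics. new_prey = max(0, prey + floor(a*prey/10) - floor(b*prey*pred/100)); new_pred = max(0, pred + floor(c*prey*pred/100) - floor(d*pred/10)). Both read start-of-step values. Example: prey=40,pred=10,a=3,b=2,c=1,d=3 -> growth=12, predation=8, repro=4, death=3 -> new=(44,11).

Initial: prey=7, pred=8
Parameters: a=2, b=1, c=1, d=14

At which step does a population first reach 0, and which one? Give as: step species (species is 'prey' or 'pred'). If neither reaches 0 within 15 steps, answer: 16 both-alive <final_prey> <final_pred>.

Answer: 1 pred

Derivation:
Step 1: prey: 7+1-0=8; pred: 8+0-11=0
First extinction: pred at step 1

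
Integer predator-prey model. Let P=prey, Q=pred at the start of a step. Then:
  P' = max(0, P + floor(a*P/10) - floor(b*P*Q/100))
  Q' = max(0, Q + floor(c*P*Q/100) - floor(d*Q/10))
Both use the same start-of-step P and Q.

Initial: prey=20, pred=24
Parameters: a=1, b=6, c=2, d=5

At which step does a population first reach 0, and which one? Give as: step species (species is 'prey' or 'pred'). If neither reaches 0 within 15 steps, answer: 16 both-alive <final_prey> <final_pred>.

Step 1: prey: 20+2-28=0; pred: 24+9-12=21
First extinction: prey at step 1

Answer: 1 prey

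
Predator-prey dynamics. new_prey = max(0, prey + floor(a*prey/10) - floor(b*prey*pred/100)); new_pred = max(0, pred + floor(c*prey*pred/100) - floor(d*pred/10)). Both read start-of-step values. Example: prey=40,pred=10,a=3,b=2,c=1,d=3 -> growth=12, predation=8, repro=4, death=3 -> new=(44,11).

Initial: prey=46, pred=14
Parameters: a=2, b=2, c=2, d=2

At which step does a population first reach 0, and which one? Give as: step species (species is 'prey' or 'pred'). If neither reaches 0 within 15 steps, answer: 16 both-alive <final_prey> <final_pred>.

Step 1: prey: 46+9-12=43; pred: 14+12-2=24
Step 2: prey: 43+8-20=31; pred: 24+20-4=40
Step 3: prey: 31+6-24=13; pred: 40+24-8=56
Step 4: prey: 13+2-14=1; pred: 56+14-11=59
Step 5: prey: 1+0-1=0; pred: 59+1-11=49
First extinction: prey at step 5

Answer: 5 prey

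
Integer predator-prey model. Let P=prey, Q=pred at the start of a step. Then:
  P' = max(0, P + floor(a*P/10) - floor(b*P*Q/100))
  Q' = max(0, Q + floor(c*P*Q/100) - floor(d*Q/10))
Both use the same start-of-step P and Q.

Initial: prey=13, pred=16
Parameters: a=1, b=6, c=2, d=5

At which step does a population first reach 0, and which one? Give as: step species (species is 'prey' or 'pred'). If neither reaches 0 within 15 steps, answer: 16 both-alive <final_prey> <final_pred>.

Step 1: prey: 13+1-12=2; pred: 16+4-8=12
Step 2: prey: 2+0-1=1; pred: 12+0-6=6
Step 3: prey: 1+0-0=1; pred: 6+0-3=3
Step 4: prey: 1+0-0=1; pred: 3+0-1=2
Step 5: prey: 1+0-0=1; pred: 2+0-1=1
Step 6: prey: 1+0-0=1; pred: 1+0-0=1
Steps 7-15: state stable at prey=1, pred=1 (no change)
No extinction within 15 steps

Answer: 16 both-alive 1 1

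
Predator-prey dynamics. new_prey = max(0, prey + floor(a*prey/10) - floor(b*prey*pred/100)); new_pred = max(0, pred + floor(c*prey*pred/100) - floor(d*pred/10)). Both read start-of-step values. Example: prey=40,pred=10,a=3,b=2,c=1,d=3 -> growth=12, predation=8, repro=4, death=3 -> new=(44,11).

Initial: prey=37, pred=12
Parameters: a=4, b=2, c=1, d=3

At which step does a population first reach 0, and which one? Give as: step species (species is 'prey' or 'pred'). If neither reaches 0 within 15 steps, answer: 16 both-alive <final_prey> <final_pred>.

Answer: 16 both-alive 8 7

Derivation:
Step 1: prey: 37+14-8=43; pred: 12+4-3=13
Step 2: prey: 43+17-11=49; pred: 13+5-3=15
Step 3: prey: 49+19-14=54; pred: 15+7-4=18
Step 4: prey: 54+21-19=56; pred: 18+9-5=22
Step 5: prey: 56+22-24=54; pred: 22+12-6=28
Step 6: prey: 54+21-30=45; pred: 28+15-8=35
Step 7: prey: 45+18-31=32; pred: 35+15-10=40
Step 8: prey: 32+12-25=19; pred: 40+12-12=40
Step 9: prey: 19+7-15=11; pred: 40+7-12=35
Step 10: prey: 11+4-7=8; pred: 35+3-10=28
Step 11: prey: 8+3-4=7; pred: 28+2-8=22
Step 12: prey: 7+2-3=6; pred: 22+1-6=17
Step 13: prey: 6+2-2=6; pred: 17+1-5=13
Step 14: prey: 6+2-1=7; pred: 13+0-3=10
Step 15: prey: 7+2-1=8; pred: 10+0-3=7
No extinction within 15 steps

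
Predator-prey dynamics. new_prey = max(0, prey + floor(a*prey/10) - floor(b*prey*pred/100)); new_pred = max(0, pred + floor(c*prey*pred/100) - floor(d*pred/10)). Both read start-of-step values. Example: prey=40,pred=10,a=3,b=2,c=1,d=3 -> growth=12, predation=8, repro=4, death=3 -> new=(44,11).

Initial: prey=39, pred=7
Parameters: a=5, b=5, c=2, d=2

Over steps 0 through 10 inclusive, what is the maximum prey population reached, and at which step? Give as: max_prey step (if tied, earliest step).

Answer: 45 1

Derivation:
Step 1: prey: 39+19-13=45; pred: 7+5-1=11
Step 2: prey: 45+22-24=43; pred: 11+9-2=18
Step 3: prey: 43+21-38=26; pred: 18+15-3=30
Step 4: prey: 26+13-39=0; pred: 30+15-6=39
Step 5: prey: 0+0-0=0; pred: 39+0-7=32
Step 6: prey: 0+0-0=0; pred: 32+0-6=26
Step 7: prey: 0+0-0=0; pred: 26+0-5=21
Step 8: prey: 0+0-0=0; pred: 21+0-4=17
Step 9: prey: 0+0-0=0; pred: 17+0-3=14
Step 10: prey: 0+0-0=0; pred: 14+0-2=12
Max prey = 45 at step 1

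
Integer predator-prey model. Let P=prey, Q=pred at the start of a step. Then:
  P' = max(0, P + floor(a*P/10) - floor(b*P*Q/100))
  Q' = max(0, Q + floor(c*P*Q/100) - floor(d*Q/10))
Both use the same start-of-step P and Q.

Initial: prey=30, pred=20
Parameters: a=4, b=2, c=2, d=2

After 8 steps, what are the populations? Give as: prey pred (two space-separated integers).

Step 1: prey: 30+12-12=30; pred: 20+12-4=28
Step 2: prey: 30+12-16=26; pred: 28+16-5=39
Step 3: prey: 26+10-20=16; pred: 39+20-7=52
Step 4: prey: 16+6-16=6; pred: 52+16-10=58
Step 5: prey: 6+2-6=2; pred: 58+6-11=53
Step 6: prey: 2+0-2=0; pred: 53+2-10=45
Step 7: prey: 0+0-0=0; pred: 45+0-9=36
Step 8: prey: 0+0-0=0; pred: 36+0-7=29

Answer: 0 29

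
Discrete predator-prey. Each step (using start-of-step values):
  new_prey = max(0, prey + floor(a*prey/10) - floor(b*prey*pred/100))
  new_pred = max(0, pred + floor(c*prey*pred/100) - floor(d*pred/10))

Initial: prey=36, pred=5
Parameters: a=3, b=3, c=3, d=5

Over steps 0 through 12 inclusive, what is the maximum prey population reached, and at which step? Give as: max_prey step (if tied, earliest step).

Step 1: prey: 36+10-5=41; pred: 5+5-2=8
Step 2: prey: 41+12-9=44; pred: 8+9-4=13
Step 3: prey: 44+13-17=40; pred: 13+17-6=24
Step 4: prey: 40+12-28=24; pred: 24+28-12=40
Step 5: prey: 24+7-28=3; pred: 40+28-20=48
Step 6: prey: 3+0-4=0; pred: 48+4-24=28
Step 7: prey: 0+0-0=0; pred: 28+0-14=14
Step 8: prey: 0+0-0=0; pred: 14+0-7=7
Step 9: prey: 0+0-0=0; pred: 7+0-3=4
Step 10: prey: 0+0-0=0; pred: 4+0-2=2
Step 11: prey: 0+0-0=0; pred: 2+0-1=1
Step 12: prey: 0+0-0=0; pred: 1+0-0=1
Max prey = 44 at step 2

Answer: 44 2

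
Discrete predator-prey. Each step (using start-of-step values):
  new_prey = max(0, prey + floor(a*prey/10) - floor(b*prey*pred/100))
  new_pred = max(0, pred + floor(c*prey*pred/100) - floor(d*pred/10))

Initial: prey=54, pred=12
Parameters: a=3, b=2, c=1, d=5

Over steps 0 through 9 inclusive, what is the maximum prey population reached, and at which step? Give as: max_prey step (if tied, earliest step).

Answer: 68 4

Derivation:
Step 1: prey: 54+16-12=58; pred: 12+6-6=12
Step 2: prey: 58+17-13=62; pred: 12+6-6=12
Step 3: prey: 62+18-14=66; pred: 12+7-6=13
Step 4: prey: 66+19-17=68; pred: 13+8-6=15
Step 5: prey: 68+20-20=68; pred: 15+10-7=18
Step 6: prey: 68+20-24=64; pred: 18+12-9=21
Step 7: prey: 64+19-26=57; pred: 21+13-10=24
Step 8: prey: 57+17-27=47; pred: 24+13-12=25
Step 9: prey: 47+14-23=38; pred: 25+11-12=24
Max prey = 68 at step 4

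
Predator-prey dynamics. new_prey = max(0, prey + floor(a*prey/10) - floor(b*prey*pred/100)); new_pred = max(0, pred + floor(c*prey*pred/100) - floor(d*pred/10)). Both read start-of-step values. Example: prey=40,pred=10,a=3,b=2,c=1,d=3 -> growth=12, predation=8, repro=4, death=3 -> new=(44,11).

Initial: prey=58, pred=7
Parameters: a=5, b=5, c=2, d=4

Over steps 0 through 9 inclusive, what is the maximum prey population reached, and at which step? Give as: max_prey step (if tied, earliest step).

Step 1: prey: 58+29-20=67; pred: 7+8-2=13
Step 2: prey: 67+33-43=57; pred: 13+17-5=25
Step 3: prey: 57+28-71=14; pred: 25+28-10=43
Step 4: prey: 14+7-30=0; pred: 43+12-17=38
Step 5: prey: 0+0-0=0; pred: 38+0-15=23
Step 6: prey: 0+0-0=0; pred: 23+0-9=14
Step 7: prey: 0+0-0=0; pred: 14+0-5=9
Step 8: prey: 0+0-0=0; pred: 9+0-3=6
Step 9: prey: 0+0-0=0; pred: 6+0-2=4
Max prey = 67 at step 1

Answer: 67 1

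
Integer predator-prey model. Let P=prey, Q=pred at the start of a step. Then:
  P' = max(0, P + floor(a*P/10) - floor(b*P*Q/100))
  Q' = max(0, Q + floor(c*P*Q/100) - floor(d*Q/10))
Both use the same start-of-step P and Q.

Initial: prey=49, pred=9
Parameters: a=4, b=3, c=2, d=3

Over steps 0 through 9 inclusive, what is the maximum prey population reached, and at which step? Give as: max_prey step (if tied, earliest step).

Step 1: prey: 49+19-13=55; pred: 9+8-2=15
Step 2: prey: 55+22-24=53; pred: 15+16-4=27
Step 3: prey: 53+21-42=32; pred: 27+28-8=47
Step 4: prey: 32+12-45=0; pred: 47+30-14=63
Step 5: prey: 0+0-0=0; pred: 63+0-18=45
Step 6: prey: 0+0-0=0; pred: 45+0-13=32
Step 7: prey: 0+0-0=0; pred: 32+0-9=23
Step 8: prey: 0+0-0=0; pred: 23+0-6=17
Step 9: prey: 0+0-0=0; pred: 17+0-5=12
Max prey = 55 at step 1

Answer: 55 1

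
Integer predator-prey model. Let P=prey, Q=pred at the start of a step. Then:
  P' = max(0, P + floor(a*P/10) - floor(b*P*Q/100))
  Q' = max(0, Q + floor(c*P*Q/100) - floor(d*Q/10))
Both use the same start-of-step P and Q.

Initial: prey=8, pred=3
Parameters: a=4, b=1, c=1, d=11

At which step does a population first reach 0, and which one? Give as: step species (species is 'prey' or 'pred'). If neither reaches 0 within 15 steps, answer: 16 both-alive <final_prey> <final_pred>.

Answer: 1 pred

Derivation:
Step 1: prey: 8+3-0=11; pred: 3+0-3=0
First extinction: pred at step 1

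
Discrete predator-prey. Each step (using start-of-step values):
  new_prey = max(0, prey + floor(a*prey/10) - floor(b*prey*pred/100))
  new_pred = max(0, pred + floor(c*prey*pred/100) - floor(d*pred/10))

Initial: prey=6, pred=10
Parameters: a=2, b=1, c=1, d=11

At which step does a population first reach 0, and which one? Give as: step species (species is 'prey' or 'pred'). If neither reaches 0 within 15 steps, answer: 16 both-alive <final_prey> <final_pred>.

Answer: 1 pred

Derivation:
Step 1: prey: 6+1-0=7; pred: 10+0-11=0
First extinction: pred at step 1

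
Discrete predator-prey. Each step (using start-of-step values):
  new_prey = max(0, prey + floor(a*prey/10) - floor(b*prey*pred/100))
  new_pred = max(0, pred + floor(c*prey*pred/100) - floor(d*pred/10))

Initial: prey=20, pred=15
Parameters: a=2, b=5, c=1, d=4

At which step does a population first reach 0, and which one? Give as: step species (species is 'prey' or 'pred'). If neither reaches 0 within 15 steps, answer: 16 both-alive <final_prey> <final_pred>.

Step 1: prey: 20+4-15=9; pred: 15+3-6=12
Step 2: prey: 9+1-5=5; pred: 12+1-4=9
Step 3: prey: 5+1-2=4; pred: 9+0-3=6
Step 4: prey: 4+0-1=3; pred: 6+0-2=4
Step 5: prey: 3+0-0=3; pred: 4+0-1=3
Step 6: prey: 3+0-0=3; pred: 3+0-1=2
Step 7: prey: 3+0-0=3; pred: 2+0-0=2
Steps 8-15: state stable at prey=3, pred=2 (no change)
No extinction within 15 steps

Answer: 16 both-alive 3 2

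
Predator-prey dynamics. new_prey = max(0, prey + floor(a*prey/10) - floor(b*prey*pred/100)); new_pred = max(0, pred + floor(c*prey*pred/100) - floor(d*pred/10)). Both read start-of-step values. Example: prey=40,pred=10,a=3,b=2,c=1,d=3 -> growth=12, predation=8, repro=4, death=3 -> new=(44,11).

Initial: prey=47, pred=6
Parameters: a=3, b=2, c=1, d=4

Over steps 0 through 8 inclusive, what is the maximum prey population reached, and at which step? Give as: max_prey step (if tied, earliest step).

Answer: 90 5

Derivation:
Step 1: prey: 47+14-5=56; pred: 6+2-2=6
Step 2: prey: 56+16-6=66; pred: 6+3-2=7
Step 3: prey: 66+19-9=76; pred: 7+4-2=9
Step 4: prey: 76+22-13=85; pred: 9+6-3=12
Step 5: prey: 85+25-20=90; pred: 12+10-4=18
Step 6: prey: 90+27-32=85; pred: 18+16-7=27
Step 7: prey: 85+25-45=65; pred: 27+22-10=39
Step 8: prey: 65+19-50=34; pred: 39+25-15=49
Max prey = 90 at step 5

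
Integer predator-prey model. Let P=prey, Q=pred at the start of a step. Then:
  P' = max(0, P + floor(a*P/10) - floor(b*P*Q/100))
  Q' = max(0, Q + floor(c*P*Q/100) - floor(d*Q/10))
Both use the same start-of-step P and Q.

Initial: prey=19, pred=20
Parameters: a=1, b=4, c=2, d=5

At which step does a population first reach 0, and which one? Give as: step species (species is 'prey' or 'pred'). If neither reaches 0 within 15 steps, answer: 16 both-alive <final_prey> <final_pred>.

Step 1: prey: 19+1-15=5; pred: 20+7-10=17
Step 2: prey: 5+0-3=2; pred: 17+1-8=10
Step 3: prey: 2+0-0=2; pred: 10+0-5=5
Step 4: prey: 2+0-0=2; pred: 5+0-2=3
Step 5: prey: 2+0-0=2; pred: 3+0-1=2
Step 6: prey: 2+0-0=2; pred: 2+0-1=1
Step 7: prey: 2+0-0=2; pred: 1+0-0=1
Steps 8-15: state stable at prey=2, pred=1 (no change)
No extinction within 15 steps

Answer: 16 both-alive 2 1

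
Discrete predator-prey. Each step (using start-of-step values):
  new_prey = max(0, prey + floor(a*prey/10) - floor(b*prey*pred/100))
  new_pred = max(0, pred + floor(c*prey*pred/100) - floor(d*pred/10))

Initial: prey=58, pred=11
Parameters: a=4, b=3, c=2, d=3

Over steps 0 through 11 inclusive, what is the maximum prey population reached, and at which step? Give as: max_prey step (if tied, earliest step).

Step 1: prey: 58+23-19=62; pred: 11+12-3=20
Step 2: prey: 62+24-37=49; pred: 20+24-6=38
Step 3: prey: 49+19-55=13; pred: 38+37-11=64
Step 4: prey: 13+5-24=0; pred: 64+16-19=61
Step 5: prey: 0+0-0=0; pred: 61+0-18=43
Step 6: prey: 0+0-0=0; pred: 43+0-12=31
Step 7: prey: 0+0-0=0; pred: 31+0-9=22
Step 8: prey: 0+0-0=0; pred: 22+0-6=16
Step 9: prey: 0+0-0=0; pred: 16+0-4=12
Step 10: prey: 0+0-0=0; pred: 12+0-3=9
Step 11: prey: 0+0-0=0; pred: 9+0-2=7
Max prey = 62 at step 1

Answer: 62 1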